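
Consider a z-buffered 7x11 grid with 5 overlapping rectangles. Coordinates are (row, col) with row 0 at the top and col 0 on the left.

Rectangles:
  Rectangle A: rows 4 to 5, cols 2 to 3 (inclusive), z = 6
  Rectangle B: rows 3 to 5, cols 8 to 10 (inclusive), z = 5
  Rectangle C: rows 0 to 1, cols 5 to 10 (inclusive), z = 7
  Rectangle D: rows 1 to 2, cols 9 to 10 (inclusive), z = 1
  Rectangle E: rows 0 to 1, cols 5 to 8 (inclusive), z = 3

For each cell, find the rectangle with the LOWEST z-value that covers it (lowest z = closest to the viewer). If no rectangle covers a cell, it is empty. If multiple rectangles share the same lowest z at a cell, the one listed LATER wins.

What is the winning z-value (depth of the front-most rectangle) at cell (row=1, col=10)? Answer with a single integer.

Answer: 1

Derivation:
Check cell (1,10):
  A: rows 4-5 cols 2-3 -> outside (row miss)
  B: rows 3-5 cols 8-10 -> outside (row miss)
  C: rows 0-1 cols 5-10 z=7 -> covers; best now C (z=7)
  D: rows 1-2 cols 9-10 z=1 -> covers; best now D (z=1)
  E: rows 0-1 cols 5-8 -> outside (col miss)
Winner: D at z=1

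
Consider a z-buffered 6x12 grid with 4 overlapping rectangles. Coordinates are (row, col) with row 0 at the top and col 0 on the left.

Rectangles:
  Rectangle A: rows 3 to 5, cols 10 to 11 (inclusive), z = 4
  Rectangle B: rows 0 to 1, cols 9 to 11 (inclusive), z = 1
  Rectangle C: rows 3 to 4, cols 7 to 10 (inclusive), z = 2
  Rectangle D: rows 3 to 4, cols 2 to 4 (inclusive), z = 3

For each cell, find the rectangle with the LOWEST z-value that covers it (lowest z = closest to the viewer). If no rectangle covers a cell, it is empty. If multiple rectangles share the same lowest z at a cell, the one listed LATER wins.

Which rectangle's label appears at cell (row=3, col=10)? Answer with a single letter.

Check cell (3,10):
  A: rows 3-5 cols 10-11 z=4 -> covers; best now A (z=4)
  B: rows 0-1 cols 9-11 -> outside (row miss)
  C: rows 3-4 cols 7-10 z=2 -> covers; best now C (z=2)
  D: rows 3-4 cols 2-4 -> outside (col miss)
Winner: C at z=2

Answer: C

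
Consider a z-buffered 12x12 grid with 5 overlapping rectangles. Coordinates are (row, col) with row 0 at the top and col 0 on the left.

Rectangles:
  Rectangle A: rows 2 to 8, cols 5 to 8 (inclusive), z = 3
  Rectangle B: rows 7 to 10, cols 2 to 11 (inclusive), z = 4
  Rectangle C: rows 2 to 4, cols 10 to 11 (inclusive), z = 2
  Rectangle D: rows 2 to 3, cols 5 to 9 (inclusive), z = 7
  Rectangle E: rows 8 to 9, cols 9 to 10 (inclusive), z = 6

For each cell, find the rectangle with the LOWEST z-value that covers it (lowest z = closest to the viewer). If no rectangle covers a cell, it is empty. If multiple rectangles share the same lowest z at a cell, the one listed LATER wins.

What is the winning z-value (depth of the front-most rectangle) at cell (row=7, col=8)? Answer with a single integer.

Answer: 3

Derivation:
Check cell (7,8):
  A: rows 2-8 cols 5-8 z=3 -> covers; best now A (z=3)
  B: rows 7-10 cols 2-11 z=4 -> covers; best now A (z=3)
  C: rows 2-4 cols 10-11 -> outside (row miss)
  D: rows 2-3 cols 5-9 -> outside (row miss)
  E: rows 8-9 cols 9-10 -> outside (row miss)
Winner: A at z=3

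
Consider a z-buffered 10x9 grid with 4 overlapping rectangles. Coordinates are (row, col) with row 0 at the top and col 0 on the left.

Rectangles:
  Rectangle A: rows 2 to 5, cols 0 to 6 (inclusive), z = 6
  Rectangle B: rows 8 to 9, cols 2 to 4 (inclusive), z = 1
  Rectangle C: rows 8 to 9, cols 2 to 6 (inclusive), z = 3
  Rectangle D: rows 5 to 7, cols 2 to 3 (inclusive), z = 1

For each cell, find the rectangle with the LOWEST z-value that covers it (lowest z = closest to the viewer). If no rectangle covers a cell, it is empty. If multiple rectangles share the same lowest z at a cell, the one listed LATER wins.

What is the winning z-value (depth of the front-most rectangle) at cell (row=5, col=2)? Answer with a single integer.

Check cell (5,2):
  A: rows 2-5 cols 0-6 z=6 -> covers; best now A (z=6)
  B: rows 8-9 cols 2-4 -> outside (row miss)
  C: rows 8-9 cols 2-6 -> outside (row miss)
  D: rows 5-7 cols 2-3 z=1 -> covers; best now D (z=1)
Winner: D at z=1

Answer: 1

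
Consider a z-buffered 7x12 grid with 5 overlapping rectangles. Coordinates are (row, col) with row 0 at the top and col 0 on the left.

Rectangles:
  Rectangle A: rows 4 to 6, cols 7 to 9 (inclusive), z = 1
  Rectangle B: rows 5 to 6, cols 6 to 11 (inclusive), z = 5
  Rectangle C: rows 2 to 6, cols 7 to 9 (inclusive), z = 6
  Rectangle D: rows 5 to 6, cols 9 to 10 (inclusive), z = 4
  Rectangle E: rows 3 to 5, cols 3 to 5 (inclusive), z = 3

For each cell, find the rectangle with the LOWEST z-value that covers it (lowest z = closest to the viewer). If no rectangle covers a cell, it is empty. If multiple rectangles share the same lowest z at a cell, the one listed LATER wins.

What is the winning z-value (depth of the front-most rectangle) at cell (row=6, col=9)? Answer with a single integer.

Check cell (6,9):
  A: rows 4-6 cols 7-9 z=1 -> covers; best now A (z=1)
  B: rows 5-6 cols 6-11 z=5 -> covers; best now A (z=1)
  C: rows 2-6 cols 7-9 z=6 -> covers; best now A (z=1)
  D: rows 5-6 cols 9-10 z=4 -> covers; best now A (z=1)
  E: rows 3-5 cols 3-5 -> outside (row miss)
Winner: A at z=1

Answer: 1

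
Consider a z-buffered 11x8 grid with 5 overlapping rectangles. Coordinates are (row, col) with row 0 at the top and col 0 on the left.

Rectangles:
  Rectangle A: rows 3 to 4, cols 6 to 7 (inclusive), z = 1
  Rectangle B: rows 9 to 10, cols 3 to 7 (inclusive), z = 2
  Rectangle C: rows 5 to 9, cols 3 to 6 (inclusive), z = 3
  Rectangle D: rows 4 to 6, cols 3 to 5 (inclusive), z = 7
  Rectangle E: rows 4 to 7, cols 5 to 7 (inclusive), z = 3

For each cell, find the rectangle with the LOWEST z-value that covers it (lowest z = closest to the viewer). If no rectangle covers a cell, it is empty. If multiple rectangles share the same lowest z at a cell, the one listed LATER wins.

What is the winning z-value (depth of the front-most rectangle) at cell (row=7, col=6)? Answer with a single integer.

Answer: 3

Derivation:
Check cell (7,6):
  A: rows 3-4 cols 6-7 -> outside (row miss)
  B: rows 9-10 cols 3-7 -> outside (row miss)
  C: rows 5-9 cols 3-6 z=3 -> covers; best now C (z=3)
  D: rows 4-6 cols 3-5 -> outside (row miss)
  E: rows 4-7 cols 5-7 z=3 -> covers; best now E (z=3)
Winner: E at z=3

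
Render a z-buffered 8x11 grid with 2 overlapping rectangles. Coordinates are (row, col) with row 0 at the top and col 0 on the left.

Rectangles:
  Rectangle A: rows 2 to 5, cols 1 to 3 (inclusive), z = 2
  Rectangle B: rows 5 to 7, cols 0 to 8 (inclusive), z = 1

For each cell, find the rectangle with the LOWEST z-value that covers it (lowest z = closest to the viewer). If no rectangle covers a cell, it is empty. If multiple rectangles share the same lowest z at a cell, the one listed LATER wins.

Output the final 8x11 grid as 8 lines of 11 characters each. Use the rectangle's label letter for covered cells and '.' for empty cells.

...........
...........
.AAA.......
.AAA.......
.AAA.......
BBBBBBBBB..
BBBBBBBBB..
BBBBBBBBB..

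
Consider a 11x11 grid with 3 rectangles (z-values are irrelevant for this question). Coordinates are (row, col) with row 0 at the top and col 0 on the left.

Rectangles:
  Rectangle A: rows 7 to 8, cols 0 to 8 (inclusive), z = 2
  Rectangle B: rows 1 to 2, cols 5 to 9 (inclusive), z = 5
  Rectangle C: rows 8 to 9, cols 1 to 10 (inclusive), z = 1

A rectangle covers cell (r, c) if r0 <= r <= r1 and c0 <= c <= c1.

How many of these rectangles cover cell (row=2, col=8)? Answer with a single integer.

Answer: 1

Derivation:
Check cell (2,8):
  A: rows 7-8 cols 0-8 -> outside (row miss)
  B: rows 1-2 cols 5-9 -> covers
  C: rows 8-9 cols 1-10 -> outside (row miss)
Count covering = 1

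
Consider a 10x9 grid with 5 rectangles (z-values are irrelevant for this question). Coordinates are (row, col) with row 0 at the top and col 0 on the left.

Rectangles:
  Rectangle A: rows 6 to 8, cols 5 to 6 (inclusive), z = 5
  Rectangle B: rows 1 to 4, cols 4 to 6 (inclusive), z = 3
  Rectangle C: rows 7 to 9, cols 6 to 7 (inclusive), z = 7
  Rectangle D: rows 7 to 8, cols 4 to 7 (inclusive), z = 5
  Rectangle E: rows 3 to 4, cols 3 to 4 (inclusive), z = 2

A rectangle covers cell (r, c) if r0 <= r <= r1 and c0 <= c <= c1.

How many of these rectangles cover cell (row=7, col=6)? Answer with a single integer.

Answer: 3

Derivation:
Check cell (7,6):
  A: rows 6-8 cols 5-6 -> covers
  B: rows 1-4 cols 4-6 -> outside (row miss)
  C: rows 7-9 cols 6-7 -> covers
  D: rows 7-8 cols 4-7 -> covers
  E: rows 3-4 cols 3-4 -> outside (row miss)
Count covering = 3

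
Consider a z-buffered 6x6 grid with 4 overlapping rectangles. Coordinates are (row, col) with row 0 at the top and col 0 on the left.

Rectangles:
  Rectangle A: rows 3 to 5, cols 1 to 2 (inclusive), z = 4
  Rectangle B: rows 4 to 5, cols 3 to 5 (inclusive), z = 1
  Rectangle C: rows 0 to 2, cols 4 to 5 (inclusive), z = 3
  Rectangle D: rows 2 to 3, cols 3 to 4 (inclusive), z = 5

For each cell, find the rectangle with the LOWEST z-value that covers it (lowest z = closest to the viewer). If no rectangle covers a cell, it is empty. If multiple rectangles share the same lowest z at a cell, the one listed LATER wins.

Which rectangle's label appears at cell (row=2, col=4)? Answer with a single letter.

Answer: C

Derivation:
Check cell (2,4):
  A: rows 3-5 cols 1-2 -> outside (row miss)
  B: rows 4-5 cols 3-5 -> outside (row miss)
  C: rows 0-2 cols 4-5 z=3 -> covers; best now C (z=3)
  D: rows 2-3 cols 3-4 z=5 -> covers; best now C (z=3)
Winner: C at z=3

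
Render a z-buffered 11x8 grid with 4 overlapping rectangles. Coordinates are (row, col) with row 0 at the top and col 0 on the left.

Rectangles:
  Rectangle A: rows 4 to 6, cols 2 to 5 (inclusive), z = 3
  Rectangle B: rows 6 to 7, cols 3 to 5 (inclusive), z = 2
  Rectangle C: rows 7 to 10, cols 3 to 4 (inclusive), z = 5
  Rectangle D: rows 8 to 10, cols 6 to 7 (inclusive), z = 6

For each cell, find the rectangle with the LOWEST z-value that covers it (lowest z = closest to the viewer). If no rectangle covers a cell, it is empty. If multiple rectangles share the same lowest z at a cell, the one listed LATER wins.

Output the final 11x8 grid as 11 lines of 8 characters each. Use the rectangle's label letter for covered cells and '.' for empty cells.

........
........
........
........
..AAAA..
..AAAA..
..ABBB..
...BBB..
...CC.DD
...CC.DD
...CC.DD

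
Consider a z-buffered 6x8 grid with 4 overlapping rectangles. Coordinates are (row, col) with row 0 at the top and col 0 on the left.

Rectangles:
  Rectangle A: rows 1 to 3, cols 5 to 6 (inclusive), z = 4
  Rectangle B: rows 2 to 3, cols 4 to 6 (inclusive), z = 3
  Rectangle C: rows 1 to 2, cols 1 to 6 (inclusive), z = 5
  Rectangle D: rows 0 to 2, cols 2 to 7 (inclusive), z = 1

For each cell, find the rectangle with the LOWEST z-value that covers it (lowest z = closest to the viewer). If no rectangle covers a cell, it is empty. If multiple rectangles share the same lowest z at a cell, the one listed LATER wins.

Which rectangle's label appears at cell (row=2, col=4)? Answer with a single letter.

Answer: D

Derivation:
Check cell (2,4):
  A: rows 1-3 cols 5-6 -> outside (col miss)
  B: rows 2-3 cols 4-6 z=3 -> covers; best now B (z=3)
  C: rows 1-2 cols 1-6 z=5 -> covers; best now B (z=3)
  D: rows 0-2 cols 2-7 z=1 -> covers; best now D (z=1)
Winner: D at z=1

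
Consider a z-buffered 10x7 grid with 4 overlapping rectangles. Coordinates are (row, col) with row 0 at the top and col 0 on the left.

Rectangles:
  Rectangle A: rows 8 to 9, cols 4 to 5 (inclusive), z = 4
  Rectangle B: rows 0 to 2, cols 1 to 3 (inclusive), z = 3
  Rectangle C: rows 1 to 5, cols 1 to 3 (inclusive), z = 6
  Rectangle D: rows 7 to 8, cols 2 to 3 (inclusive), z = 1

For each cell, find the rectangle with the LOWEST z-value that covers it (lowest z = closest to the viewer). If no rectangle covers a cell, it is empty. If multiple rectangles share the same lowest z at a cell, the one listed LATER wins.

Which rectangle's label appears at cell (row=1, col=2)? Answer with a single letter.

Answer: B

Derivation:
Check cell (1,2):
  A: rows 8-9 cols 4-5 -> outside (row miss)
  B: rows 0-2 cols 1-3 z=3 -> covers; best now B (z=3)
  C: rows 1-5 cols 1-3 z=6 -> covers; best now B (z=3)
  D: rows 7-8 cols 2-3 -> outside (row miss)
Winner: B at z=3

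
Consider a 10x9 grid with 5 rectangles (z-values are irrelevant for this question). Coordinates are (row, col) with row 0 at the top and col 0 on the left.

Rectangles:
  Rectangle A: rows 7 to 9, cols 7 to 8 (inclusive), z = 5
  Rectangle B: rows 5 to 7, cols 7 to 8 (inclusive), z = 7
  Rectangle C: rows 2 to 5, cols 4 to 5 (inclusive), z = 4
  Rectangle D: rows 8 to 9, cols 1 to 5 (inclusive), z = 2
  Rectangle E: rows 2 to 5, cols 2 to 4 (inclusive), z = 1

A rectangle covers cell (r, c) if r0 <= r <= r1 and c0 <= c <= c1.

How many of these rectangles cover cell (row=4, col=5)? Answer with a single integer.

Answer: 1

Derivation:
Check cell (4,5):
  A: rows 7-9 cols 7-8 -> outside (row miss)
  B: rows 5-7 cols 7-8 -> outside (row miss)
  C: rows 2-5 cols 4-5 -> covers
  D: rows 8-9 cols 1-5 -> outside (row miss)
  E: rows 2-5 cols 2-4 -> outside (col miss)
Count covering = 1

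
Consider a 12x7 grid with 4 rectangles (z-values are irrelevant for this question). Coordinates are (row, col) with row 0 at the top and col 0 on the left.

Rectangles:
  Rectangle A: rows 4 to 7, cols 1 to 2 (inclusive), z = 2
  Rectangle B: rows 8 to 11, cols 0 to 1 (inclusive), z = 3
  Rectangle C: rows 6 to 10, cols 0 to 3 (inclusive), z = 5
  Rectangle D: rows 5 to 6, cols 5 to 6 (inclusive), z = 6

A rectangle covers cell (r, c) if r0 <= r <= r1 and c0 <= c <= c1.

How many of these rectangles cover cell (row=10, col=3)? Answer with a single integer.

Check cell (10,3):
  A: rows 4-7 cols 1-2 -> outside (row miss)
  B: rows 8-11 cols 0-1 -> outside (col miss)
  C: rows 6-10 cols 0-3 -> covers
  D: rows 5-6 cols 5-6 -> outside (row miss)
Count covering = 1

Answer: 1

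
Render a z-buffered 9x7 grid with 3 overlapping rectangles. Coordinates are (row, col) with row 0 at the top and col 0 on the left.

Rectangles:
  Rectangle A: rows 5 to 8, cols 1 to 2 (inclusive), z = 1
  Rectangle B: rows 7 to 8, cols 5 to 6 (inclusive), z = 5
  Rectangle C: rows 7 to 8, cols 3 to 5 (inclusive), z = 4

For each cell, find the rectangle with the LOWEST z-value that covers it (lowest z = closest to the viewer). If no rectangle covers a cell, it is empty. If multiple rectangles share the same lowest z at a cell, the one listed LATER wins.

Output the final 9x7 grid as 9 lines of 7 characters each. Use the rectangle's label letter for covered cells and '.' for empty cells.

.......
.......
.......
.......
.......
.AA....
.AA....
.AACCCB
.AACCCB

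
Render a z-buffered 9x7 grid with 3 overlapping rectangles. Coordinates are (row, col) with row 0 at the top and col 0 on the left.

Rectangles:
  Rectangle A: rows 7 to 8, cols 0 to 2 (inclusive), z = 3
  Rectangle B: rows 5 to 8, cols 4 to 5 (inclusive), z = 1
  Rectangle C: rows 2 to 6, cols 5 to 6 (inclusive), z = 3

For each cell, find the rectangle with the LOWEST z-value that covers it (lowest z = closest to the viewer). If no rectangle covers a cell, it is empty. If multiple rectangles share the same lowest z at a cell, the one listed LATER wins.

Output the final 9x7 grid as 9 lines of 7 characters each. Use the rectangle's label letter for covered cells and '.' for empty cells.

.......
.......
.....CC
.....CC
.....CC
....BBC
....BBC
AAA.BB.
AAA.BB.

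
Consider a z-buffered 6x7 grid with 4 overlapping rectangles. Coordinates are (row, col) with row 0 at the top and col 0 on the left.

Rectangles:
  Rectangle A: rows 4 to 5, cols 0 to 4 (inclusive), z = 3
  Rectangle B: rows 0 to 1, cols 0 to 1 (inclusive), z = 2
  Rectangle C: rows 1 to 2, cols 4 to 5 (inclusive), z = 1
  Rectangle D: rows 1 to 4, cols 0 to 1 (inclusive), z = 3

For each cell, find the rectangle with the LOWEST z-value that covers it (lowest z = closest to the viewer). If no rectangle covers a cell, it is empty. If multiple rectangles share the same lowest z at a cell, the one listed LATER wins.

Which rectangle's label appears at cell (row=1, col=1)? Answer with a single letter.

Answer: B

Derivation:
Check cell (1,1):
  A: rows 4-5 cols 0-4 -> outside (row miss)
  B: rows 0-1 cols 0-1 z=2 -> covers; best now B (z=2)
  C: rows 1-2 cols 4-5 -> outside (col miss)
  D: rows 1-4 cols 0-1 z=3 -> covers; best now B (z=2)
Winner: B at z=2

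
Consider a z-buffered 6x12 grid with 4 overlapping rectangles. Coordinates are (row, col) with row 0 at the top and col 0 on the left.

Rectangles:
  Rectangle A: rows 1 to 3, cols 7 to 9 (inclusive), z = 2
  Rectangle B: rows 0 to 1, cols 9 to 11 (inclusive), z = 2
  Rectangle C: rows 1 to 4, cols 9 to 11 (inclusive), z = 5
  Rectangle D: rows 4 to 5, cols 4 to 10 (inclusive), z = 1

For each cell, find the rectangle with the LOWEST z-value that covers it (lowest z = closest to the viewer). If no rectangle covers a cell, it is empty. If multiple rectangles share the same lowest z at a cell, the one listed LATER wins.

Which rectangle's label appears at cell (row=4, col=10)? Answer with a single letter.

Check cell (4,10):
  A: rows 1-3 cols 7-9 -> outside (row miss)
  B: rows 0-1 cols 9-11 -> outside (row miss)
  C: rows 1-4 cols 9-11 z=5 -> covers; best now C (z=5)
  D: rows 4-5 cols 4-10 z=1 -> covers; best now D (z=1)
Winner: D at z=1

Answer: D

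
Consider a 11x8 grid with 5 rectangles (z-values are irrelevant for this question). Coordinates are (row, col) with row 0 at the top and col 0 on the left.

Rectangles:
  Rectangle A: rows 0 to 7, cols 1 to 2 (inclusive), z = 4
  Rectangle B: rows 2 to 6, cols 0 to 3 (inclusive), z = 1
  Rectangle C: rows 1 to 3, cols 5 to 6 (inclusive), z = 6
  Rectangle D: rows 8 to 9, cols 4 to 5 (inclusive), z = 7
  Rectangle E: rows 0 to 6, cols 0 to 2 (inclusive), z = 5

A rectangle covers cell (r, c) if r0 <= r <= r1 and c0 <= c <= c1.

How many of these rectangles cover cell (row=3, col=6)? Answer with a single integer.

Answer: 1

Derivation:
Check cell (3,6):
  A: rows 0-7 cols 1-2 -> outside (col miss)
  B: rows 2-6 cols 0-3 -> outside (col miss)
  C: rows 1-3 cols 5-6 -> covers
  D: rows 8-9 cols 4-5 -> outside (row miss)
  E: rows 0-6 cols 0-2 -> outside (col miss)
Count covering = 1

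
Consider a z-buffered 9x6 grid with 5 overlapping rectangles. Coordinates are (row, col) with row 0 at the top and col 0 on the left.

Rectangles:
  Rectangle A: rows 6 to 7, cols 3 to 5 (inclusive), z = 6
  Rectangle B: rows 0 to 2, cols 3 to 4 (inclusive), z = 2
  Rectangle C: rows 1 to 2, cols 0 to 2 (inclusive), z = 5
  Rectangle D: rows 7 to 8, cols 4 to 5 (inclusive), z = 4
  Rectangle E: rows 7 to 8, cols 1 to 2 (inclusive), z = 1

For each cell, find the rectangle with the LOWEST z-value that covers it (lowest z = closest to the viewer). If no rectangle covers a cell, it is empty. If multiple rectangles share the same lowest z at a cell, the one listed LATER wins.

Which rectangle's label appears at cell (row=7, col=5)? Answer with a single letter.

Answer: D

Derivation:
Check cell (7,5):
  A: rows 6-7 cols 3-5 z=6 -> covers; best now A (z=6)
  B: rows 0-2 cols 3-4 -> outside (row miss)
  C: rows 1-2 cols 0-2 -> outside (row miss)
  D: rows 7-8 cols 4-5 z=4 -> covers; best now D (z=4)
  E: rows 7-8 cols 1-2 -> outside (col miss)
Winner: D at z=4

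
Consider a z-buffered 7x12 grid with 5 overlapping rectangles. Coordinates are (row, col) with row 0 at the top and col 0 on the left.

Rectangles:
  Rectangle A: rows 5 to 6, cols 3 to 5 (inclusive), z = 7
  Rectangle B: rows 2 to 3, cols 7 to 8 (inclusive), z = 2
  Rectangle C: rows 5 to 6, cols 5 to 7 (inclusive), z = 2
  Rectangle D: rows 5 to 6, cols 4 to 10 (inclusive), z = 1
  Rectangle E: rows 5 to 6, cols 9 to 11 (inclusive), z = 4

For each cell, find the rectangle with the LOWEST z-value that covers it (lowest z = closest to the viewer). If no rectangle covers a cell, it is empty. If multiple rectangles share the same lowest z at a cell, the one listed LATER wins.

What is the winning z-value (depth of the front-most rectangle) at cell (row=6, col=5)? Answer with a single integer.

Answer: 1

Derivation:
Check cell (6,5):
  A: rows 5-6 cols 3-5 z=7 -> covers; best now A (z=7)
  B: rows 2-3 cols 7-8 -> outside (row miss)
  C: rows 5-6 cols 5-7 z=2 -> covers; best now C (z=2)
  D: rows 5-6 cols 4-10 z=1 -> covers; best now D (z=1)
  E: rows 5-6 cols 9-11 -> outside (col miss)
Winner: D at z=1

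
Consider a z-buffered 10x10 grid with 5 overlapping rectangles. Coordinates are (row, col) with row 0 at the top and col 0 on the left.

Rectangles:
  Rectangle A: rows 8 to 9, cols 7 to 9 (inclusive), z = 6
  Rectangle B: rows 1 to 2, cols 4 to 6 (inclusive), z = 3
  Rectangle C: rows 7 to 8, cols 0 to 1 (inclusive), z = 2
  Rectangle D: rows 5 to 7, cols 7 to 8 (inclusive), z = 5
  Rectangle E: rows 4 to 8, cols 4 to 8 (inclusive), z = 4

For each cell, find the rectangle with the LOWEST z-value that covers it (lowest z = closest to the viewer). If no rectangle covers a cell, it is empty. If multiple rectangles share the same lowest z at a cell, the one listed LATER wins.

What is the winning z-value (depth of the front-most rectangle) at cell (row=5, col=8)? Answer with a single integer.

Answer: 4

Derivation:
Check cell (5,8):
  A: rows 8-9 cols 7-9 -> outside (row miss)
  B: rows 1-2 cols 4-6 -> outside (row miss)
  C: rows 7-8 cols 0-1 -> outside (row miss)
  D: rows 5-7 cols 7-8 z=5 -> covers; best now D (z=5)
  E: rows 4-8 cols 4-8 z=4 -> covers; best now E (z=4)
Winner: E at z=4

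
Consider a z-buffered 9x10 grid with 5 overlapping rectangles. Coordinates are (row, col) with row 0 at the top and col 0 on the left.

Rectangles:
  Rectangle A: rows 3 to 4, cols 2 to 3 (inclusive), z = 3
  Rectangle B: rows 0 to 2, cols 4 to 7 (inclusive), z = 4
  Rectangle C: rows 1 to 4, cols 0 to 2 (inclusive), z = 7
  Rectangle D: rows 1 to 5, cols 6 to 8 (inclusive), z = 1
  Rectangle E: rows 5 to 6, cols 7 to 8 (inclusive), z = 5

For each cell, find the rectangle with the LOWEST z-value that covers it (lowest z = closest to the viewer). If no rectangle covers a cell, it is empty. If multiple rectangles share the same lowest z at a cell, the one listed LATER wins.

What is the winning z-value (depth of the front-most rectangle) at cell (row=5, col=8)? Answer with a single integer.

Answer: 1

Derivation:
Check cell (5,8):
  A: rows 3-4 cols 2-3 -> outside (row miss)
  B: rows 0-2 cols 4-7 -> outside (row miss)
  C: rows 1-4 cols 0-2 -> outside (row miss)
  D: rows 1-5 cols 6-8 z=1 -> covers; best now D (z=1)
  E: rows 5-6 cols 7-8 z=5 -> covers; best now D (z=1)
Winner: D at z=1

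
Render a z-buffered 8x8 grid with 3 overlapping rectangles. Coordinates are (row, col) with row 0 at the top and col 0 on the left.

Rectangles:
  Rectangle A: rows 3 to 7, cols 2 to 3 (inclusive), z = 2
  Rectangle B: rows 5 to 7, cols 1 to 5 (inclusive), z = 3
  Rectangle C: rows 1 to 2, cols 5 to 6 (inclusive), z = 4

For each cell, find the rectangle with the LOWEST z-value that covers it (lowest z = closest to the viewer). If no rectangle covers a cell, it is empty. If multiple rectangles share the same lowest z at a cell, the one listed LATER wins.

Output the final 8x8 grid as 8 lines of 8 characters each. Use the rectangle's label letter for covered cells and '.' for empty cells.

........
.....CC.
.....CC.
..AA....
..AA....
.BAABB..
.BAABB..
.BAABB..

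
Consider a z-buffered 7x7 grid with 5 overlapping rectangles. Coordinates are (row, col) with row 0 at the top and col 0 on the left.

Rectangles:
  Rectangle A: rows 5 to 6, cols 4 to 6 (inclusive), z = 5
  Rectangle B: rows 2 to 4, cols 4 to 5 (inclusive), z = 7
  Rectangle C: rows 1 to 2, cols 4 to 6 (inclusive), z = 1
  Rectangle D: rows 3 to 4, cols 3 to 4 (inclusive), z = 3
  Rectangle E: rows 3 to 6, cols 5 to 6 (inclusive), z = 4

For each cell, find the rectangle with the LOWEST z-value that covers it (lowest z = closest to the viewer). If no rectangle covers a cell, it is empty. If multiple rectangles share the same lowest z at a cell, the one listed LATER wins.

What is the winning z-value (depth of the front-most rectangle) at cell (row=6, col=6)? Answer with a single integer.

Check cell (6,6):
  A: rows 5-6 cols 4-6 z=5 -> covers; best now A (z=5)
  B: rows 2-4 cols 4-5 -> outside (row miss)
  C: rows 1-2 cols 4-6 -> outside (row miss)
  D: rows 3-4 cols 3-4 -> outside (row miss)
  E: rows 3-6 cols 5-6 z=4 -> covers; best now E (z=4)
Winner: E at z=4

Answer: 4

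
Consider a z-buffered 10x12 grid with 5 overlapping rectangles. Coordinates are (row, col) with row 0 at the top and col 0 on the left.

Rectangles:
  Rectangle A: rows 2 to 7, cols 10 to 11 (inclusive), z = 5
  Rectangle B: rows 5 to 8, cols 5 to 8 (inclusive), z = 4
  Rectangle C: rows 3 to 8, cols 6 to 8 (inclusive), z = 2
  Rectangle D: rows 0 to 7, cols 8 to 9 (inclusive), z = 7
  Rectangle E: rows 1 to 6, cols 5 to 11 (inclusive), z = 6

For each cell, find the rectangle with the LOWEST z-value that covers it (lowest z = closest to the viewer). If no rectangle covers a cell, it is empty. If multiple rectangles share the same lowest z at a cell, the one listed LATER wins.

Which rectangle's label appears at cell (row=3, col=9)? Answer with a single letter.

Check cell (3,9):
  A: rows 2-7 cols 10-11 -> outside (col miss)
  B: rows 5-8 cols 5-8 -> outside (row miss)
  C: rows 3-8 cols 6-8 -> outside (col miss)
  D: rows 0-7 cols 8-9 z=7 -> covers; best now D (z=7)
  E: rows 1-6 cols 5-11 z=6 -> covers; best now E (z=6)
Winner: E at z=6

Answer: E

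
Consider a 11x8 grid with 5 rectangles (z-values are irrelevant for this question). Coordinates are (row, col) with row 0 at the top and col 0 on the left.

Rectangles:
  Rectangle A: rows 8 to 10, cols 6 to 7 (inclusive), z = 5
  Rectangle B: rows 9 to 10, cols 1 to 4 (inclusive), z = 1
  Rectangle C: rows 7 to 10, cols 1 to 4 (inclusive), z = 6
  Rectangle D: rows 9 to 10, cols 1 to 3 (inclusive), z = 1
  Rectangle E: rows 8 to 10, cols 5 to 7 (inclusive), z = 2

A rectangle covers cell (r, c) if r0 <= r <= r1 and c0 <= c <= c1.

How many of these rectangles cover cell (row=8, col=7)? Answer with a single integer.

Answer: 2

Derivation:
Check cell (8,7):
  A: rows 8-10 cols 6-7 -> covers
  B: rows 9-10 cols 1-4 -> outside (row miss)
  C: rows 7-10 cols 1-4 -> outside (col miss)
  D: rows 9-10 cols 1-3 -> outside (row miss)
  E: rows 8-10 cols 5-7 -> covers
Count covering = 2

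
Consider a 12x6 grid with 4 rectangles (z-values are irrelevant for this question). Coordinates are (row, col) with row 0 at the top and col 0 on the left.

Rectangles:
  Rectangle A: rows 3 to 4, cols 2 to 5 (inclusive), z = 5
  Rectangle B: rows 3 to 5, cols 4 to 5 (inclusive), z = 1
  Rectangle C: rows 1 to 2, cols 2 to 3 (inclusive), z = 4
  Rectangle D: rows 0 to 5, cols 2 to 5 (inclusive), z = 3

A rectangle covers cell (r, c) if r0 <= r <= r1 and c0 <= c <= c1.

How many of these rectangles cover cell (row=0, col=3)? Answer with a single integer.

Check cell (0,3):
  A: rows 3-4 cols 2-5 -> outside (row miss)
  B: rows 3-5 cols 4-5 -> outside (row miss)
  C: rows 1-2 cols 2-3 -> outside (row miss)
  D: rows 0-5 cols 2-5 -> covers
Count covering = 1

Answer: 1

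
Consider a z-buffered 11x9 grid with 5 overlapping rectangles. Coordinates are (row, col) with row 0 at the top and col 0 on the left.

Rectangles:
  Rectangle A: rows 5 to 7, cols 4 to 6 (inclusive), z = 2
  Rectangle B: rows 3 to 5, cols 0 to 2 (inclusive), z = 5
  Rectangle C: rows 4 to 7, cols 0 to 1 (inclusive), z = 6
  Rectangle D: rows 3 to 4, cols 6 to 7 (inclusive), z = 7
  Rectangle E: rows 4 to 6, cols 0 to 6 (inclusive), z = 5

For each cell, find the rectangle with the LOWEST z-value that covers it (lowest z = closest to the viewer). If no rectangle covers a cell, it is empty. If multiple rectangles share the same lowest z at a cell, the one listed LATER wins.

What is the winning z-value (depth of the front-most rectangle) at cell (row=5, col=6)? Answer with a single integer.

Check cell (5,6):
  A: rows 5-7 cols 4-6 z=2 -> covers; best now A (z=2)
  B: rows 3-5 cols 0-2 -> outside (col miss)
  C: rows 4-7 cols 0-1 -> outside (col miss)
  D: rows 3-4 cols 6-7 -> outside (row miss)
  E: rows 4-6 cols 0-6 z=5 -> covers; best now A (z=2)
Winner: A at z=2

Answer: 2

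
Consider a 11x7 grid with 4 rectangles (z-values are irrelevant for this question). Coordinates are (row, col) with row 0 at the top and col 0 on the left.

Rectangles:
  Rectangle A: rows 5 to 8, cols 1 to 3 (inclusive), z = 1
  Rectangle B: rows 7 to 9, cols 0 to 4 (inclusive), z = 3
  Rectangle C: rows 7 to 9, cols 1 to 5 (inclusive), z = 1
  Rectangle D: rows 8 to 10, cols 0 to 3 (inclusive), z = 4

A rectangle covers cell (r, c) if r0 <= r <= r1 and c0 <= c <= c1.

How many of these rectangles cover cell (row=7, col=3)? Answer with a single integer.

Check cell (7,3):
  A: rows 5-8 cols 1-3 -> covers
  B: rows 7-9 cols 0-4 -> covers
  C: rows 7-9 cols 1-5 -> covers
  D: rows 8-10 cols 0-3 -> outside (row miss)
Count covering = 3

Answer: 3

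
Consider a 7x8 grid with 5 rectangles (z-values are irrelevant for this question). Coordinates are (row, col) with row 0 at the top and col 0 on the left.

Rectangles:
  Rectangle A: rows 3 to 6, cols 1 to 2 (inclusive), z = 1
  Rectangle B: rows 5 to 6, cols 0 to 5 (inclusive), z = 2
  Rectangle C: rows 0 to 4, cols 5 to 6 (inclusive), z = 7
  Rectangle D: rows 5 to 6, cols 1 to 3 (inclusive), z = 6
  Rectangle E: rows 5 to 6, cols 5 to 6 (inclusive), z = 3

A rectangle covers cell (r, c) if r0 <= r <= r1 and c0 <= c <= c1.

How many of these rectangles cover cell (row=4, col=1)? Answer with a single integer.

Answer: 1

Derivation:
Check cell (4,1):
  A: rows 3-6 cols 1-2 -> covers
  B: rows 5-6 cols 0-5 -> outside (row miss)
  C: rows 0-4 cols 5-6 -> outside (col miss)
  D: rows 5-6 cols 1-3 -> outside (row miss)
  E: rows 5-6 cols 5-6 -> outside (row miss)
Count covering = 1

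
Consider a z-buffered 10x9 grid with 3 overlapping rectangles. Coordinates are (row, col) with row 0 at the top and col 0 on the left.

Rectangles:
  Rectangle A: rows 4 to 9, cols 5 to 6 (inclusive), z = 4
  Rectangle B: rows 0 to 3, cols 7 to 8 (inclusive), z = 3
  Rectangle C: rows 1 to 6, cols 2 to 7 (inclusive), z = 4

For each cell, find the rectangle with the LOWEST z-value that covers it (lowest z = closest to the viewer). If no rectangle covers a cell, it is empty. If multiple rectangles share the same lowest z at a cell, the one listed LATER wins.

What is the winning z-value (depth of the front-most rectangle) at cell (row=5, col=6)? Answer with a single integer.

Check cell (5,6):
  A: rows 4-9 cols 5-6 z=4 -> covers; best now A (z=4)
  B: rows 0-3 cols 7-8 -> outside (row miss)
  C: rows 1-6 cols 2-7 z=4 -> covers; best now C (z=4)
Winner: C at z=4

Answer: 4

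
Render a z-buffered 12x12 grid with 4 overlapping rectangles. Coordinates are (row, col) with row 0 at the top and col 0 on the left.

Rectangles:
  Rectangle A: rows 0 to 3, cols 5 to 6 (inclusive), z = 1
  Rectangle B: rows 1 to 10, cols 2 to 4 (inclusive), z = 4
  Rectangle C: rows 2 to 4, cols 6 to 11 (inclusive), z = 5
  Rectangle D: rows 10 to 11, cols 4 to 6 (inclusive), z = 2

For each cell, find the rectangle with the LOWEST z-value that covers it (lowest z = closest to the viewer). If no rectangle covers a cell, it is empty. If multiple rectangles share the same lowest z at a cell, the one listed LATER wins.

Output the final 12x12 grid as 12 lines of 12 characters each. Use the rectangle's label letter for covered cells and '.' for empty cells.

.....AA.....
..BBBAA.....
..BBBAACCCCC
..BBBAACCCCC
..BBB.CCCCCC
..BBB.......
..BBB.......
..BBB.......
..BBB.......
..BBB.......
..BBDDD.....
....DDD.....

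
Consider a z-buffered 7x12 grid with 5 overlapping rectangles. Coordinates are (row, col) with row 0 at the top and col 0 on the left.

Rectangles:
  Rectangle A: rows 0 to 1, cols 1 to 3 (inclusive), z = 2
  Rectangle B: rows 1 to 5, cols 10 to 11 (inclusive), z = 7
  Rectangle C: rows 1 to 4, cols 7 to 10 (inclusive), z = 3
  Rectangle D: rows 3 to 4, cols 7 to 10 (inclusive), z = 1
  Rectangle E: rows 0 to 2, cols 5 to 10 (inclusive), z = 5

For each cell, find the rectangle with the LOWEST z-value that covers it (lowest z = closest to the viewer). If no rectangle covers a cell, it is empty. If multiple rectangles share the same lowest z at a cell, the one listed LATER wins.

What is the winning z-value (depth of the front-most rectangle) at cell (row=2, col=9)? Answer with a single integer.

Answer: 3

Derivation:
Check cell (2,9):
  A: rows 0-1 cols 1-3 -> outside (row miss)
  B: rows 1-5 cols 10-11 -> outside (col miss)
  C: rows 1-4 cols 7-10 z=3 -> covers; best now C (z=3)
  D: rows 3-4 cols 7-10 -> outside (row miss)
  E: rows 0-2 cols 5-10 z=5 -> covers; best now C (z=3)
Winner: C at z=3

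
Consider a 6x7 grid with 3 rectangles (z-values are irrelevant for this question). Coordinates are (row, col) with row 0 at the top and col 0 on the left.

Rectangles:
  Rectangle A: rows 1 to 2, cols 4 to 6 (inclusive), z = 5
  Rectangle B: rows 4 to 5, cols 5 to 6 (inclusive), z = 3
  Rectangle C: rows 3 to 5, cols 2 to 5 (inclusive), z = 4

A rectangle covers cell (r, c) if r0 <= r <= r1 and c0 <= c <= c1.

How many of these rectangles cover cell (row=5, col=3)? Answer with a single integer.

Check cell (5,3):
  A: rows 1-2 cols 4-6 -> outside (row miss)
  B: rows 4-5 cols 5-6 -> outside (col miss)
  C: rows 3-5 cols 2-5 -> covers
Count covering = 1

Answer: 1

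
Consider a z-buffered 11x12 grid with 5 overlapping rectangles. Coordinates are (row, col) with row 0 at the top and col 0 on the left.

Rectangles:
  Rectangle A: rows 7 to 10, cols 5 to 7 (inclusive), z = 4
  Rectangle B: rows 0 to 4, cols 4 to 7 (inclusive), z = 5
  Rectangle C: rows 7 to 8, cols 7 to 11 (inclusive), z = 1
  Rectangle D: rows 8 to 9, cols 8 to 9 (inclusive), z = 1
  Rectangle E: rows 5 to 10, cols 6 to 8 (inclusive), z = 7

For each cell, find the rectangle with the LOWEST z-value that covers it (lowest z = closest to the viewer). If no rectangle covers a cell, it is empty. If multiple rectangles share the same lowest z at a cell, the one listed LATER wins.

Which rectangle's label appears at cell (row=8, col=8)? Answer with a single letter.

Answer: D

Derivation:
Check cell (8,8):
  A: rows 7-10 cols 5-7 -> outside (col miss)
  B: rows 0-4 cols 4-7 -> outside (row miss)
  C: rows 7-8 cols 7-11 z=1 -> covers; best now C (z=1)
  D: rows 8-9 cols 8-9 z=1 -> covers; best now D (z=1)
  E: rows 5-10 cols 6-8 z=7 -> covers; best now D (z=1)
Winner: D at z=1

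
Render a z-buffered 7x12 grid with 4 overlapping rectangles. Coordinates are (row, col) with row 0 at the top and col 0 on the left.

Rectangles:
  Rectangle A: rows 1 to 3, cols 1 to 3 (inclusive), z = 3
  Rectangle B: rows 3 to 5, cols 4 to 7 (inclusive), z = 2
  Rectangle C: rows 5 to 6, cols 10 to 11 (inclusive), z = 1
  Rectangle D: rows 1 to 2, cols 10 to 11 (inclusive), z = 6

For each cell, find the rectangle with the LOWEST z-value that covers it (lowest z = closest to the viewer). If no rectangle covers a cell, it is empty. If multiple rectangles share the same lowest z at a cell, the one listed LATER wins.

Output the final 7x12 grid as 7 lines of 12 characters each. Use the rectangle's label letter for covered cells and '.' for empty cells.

............
.AAA......DD
.AAA......DD
.AAABBBB....
....BBBB....
....BBBB..CC
..........CC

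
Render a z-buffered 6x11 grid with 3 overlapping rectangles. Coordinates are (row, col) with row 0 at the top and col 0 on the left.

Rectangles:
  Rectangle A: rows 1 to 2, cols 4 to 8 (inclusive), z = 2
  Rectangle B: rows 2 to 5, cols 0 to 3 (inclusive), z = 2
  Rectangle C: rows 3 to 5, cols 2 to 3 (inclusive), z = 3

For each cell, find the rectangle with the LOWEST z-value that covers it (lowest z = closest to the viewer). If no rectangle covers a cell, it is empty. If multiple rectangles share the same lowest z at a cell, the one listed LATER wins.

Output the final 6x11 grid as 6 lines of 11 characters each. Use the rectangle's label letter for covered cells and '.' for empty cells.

...........
....AAAAA..
BBBBAAAAA..
BBBB.......
BBBB.......
BBBB.......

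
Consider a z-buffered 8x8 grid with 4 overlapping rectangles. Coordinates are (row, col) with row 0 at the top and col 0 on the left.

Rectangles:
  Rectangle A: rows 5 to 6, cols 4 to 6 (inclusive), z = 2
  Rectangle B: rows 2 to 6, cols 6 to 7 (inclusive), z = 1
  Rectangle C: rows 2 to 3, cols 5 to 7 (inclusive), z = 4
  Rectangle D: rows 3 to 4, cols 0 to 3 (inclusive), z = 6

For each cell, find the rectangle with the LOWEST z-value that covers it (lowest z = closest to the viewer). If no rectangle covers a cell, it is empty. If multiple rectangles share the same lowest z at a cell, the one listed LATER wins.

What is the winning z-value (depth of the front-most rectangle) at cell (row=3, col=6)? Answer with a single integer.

Check cell (3,6):
  A: rows 5-6 cols 4-6 -> outside (row miss)
  B: rows 2-6 cols 6-7 z=1 -> covers; best now B (z=1)
  C: rows 2-3 cols 5-7 z=4 -> covers; best now B (z=1)
  D: rows 3-4 cols 0-3 -> outside (col miss)
Winner: B at z=1

Answer: 1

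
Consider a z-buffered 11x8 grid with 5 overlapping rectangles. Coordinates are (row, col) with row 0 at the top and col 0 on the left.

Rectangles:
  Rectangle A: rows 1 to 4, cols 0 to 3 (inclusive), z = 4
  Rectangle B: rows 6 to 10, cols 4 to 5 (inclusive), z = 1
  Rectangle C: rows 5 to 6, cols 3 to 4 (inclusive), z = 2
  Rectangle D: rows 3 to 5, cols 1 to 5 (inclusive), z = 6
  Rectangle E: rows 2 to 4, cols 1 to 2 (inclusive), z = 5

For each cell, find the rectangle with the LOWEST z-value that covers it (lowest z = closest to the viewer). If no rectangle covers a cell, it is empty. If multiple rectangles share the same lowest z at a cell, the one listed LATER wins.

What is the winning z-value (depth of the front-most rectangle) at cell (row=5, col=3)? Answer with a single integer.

Answer: 2

Derivation:
Check cell (5,3):
  A: rows 1-4 cols 0-3 -> outside (row miss)
  B: rows 6-10 cols 4-5 -> outside (row miss)
  C: rows 5-6 cols 3-4 z=2 -> covers; best now C (z=2)
  D: rows 3-5 cols 1-5 z=6 -> covers; best now C (z=2)
  E: rows 2-4 cols 1-2 -> outside (row miss)
Winner: C at z=2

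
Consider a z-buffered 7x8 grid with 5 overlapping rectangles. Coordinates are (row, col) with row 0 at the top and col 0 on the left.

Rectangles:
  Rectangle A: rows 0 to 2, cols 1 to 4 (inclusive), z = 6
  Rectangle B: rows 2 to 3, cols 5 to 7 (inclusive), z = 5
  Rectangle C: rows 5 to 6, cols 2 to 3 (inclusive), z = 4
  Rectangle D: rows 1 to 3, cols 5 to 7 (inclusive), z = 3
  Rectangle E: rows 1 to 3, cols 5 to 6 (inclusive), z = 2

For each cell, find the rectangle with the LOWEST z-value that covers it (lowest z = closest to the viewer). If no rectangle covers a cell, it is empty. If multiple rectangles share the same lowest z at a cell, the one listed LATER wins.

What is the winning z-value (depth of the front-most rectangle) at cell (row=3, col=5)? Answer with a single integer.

Check cell (3,5):
  A: rows 0-2 cols 1-4 -> outside (row miss)
  B: rows 2-3 cols 5-7 z=5 -> covers; best now B (z=5)
  C: rows 5-6 cols 2-3 -> outside (row miss)
  D: rows 1-3 cols 5-7 z=3 -> covers; best now D (z=3)
  E: rows 1-3 cols 5-6 z=2 -> covers; best now E (z=2)
Winner: E at z=2

Answer: 2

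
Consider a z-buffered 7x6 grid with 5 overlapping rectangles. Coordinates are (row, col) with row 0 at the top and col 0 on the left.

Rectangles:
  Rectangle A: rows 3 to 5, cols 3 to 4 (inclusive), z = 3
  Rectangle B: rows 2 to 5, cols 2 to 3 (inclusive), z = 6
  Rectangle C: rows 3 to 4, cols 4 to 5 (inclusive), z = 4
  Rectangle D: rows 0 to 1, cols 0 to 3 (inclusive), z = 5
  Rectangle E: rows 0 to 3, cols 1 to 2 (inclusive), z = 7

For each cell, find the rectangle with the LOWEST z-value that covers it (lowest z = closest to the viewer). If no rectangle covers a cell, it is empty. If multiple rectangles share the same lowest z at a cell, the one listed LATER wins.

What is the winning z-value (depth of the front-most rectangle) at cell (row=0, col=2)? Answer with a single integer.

Answer: 5

Derivation:
Check cell (0,2):
  A: rows 3-5 cols 3-4 -> outside (row miss)
  B: rows 2-5 cols 2-3 -> outside (row miss)
  C: rows 3-4 cols 4-5 -> outside (row miss)
  D: rows 0-1 cols 0-3 z=5 -> covers; best now D (z=5)
  E: rows 0-3 cols 1-2 z=7 -> covers; best now D (z=5)
Winner: D at z=5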